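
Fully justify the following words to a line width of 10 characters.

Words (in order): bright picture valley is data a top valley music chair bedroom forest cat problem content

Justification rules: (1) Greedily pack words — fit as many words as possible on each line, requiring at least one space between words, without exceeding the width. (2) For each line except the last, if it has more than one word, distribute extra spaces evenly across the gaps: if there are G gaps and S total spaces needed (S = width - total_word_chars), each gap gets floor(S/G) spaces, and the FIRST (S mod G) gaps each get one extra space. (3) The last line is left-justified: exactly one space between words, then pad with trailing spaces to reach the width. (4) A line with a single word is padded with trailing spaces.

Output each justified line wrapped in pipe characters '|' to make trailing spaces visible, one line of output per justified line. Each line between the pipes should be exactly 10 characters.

Answer: |bright    |
|picture   |
|valley  is|
|data a top|
|valley    |
|music     |
|chair     |
|bedroom   |
|forest cat|
|problem   |
|content   |

Derivation:
Line 1: ['bright'] (min_width=6, slack=4)
Line 2: ['picture'] (min_width=7, slack=3)
Line 3: ['valley', 'is'] (min_width=9, slack=1)
Line 4: ['data', 'a', 'top'] (min_width=10, slack=0)
Line 5: ['valley'] (min_width=6, slack=4)
Line 6: ['music'] (min_width=5, slack=5)
Line 7: ['chair'] (min_width=5, slack=5)
Line 8: ['bedroom'] (min_width=7, slack=3)
Line 9: ['forest', 'cat'] (min_width=10, slack=0)
Line 10: ['problem'] (min_width=7, slack=3)
Line 11: ['content'] (min_width=7, slack=3)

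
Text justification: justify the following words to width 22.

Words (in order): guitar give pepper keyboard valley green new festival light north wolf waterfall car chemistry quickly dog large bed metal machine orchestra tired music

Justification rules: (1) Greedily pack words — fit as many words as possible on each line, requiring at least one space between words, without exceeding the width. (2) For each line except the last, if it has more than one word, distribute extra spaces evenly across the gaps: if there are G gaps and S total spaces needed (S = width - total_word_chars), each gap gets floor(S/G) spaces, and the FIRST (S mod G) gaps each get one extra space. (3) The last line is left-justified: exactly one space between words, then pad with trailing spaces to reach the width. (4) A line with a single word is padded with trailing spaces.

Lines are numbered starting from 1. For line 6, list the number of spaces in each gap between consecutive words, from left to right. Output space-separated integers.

Line 1: ['guitar', 'give', 'pepper'] (min_width=18, slack=4)
Line 2: ['keyboard', 'valley', 'green'] (min_width=21, slack=1)
Line 3: ['new', 'festival', 'light'] (min_width=18, slack=4)
Line 4: ['north', 'wolf', 'waterfall'] (min_width=20, slack=2)
Line 5: ['car', 'chemistry', 'quickly'] (min_width=21, slack=1)
Line 6: ['dog', 'large', 'bed', 'metal'] (min_width=19, slack=3)
Line 7: ['machine', 'orchestra'] (min_width=17, slack=5)
Line 8: ['tired', 'music'] (min_width=11, slack=11)

Answer: 2 2 2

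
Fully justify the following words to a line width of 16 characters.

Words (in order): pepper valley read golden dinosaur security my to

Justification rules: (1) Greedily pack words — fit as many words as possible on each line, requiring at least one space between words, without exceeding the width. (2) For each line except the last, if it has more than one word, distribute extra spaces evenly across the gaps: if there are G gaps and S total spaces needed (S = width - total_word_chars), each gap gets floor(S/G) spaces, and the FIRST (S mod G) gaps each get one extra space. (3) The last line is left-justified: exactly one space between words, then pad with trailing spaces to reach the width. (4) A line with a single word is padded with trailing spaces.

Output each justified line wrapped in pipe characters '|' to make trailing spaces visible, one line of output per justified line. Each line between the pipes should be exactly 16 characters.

Answer: |pepper    valley|
|read      golden|
|dinosaur        |
|security my to  |

Derivation:
Line 1: ['pepper', 'valley'] (min_width=13, slack=3)
Line 2: ['read', 'golden'] (min_width=11, slack=5)
Line 3: ['dinosaur'] (min_width=8, slack=8)
Line 4: ['security', 'my', 'to'] (min_width=14, slack=2)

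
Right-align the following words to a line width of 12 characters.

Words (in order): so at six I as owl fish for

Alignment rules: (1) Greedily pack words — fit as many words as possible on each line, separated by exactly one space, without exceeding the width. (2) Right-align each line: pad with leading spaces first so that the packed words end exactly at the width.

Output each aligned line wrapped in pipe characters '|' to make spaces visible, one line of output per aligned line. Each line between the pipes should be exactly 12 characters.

Line 1: ['so', 'at', 'six', 'I'] (min_width=11, slack=1)
Line 2: ['as', 'owl', 'fish'] (min_width=11, slack=1)
Line 3: ['for'] (min_width=3, slack=9)

Answer: | so at six I|
| as owl fish|
|         for|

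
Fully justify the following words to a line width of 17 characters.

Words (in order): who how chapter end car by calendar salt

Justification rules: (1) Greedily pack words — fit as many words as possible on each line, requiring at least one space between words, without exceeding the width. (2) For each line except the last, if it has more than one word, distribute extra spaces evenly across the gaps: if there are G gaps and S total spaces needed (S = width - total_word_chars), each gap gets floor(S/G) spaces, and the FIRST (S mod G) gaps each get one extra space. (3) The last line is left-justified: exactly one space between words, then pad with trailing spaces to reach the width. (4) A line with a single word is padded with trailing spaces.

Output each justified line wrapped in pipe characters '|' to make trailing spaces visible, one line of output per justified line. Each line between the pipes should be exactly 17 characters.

Line 1: ['who', 'how', 'chapter'] (min_width=15, slack=2)
Line 2: ['end', 'car', 'by'] (min_width=10, slack=7)
Line 3: ['calendar', 'salt'] (min_width=13, slack=4)

Answer: |who  how  chapter|
|end     car    by|
|calendar salt    |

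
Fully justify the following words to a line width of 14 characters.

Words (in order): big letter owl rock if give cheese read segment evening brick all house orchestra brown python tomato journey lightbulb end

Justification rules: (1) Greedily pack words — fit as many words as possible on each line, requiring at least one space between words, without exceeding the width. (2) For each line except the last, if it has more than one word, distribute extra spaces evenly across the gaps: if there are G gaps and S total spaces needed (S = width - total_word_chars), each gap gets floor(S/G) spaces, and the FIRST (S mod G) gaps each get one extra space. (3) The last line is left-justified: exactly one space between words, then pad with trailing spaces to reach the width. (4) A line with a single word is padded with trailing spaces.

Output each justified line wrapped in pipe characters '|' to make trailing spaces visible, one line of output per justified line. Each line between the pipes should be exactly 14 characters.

Line 1: ['big', 'letter', 'owl'] (min_width=14, slack=0)
Line 2: ['rock', 'if', 'give'] (min_width=12, slack=2)
Line 3: ['cheese', 'read'] (min_width=11, slack=3)
Line 4: ['segment'] (min_width=7, slack=7)
Line 5: ['evening', 'brick'] (min_width=13, slack=1)
Line 6: ['all', 'house'] (min_width=9, slack=5)
Line 7: ['orchestra'] (min_width=9, slack=5)
Line 8: ['brown', 'python'] (min_width=12, slack=2)
Line 9: ['tomato', 'journey'] (min_width=14, slack=0)
Line 10: ['lightbulb', 'end'] (min_width=13, slack=1)

Answer: |big letter owl|
|rock  if  give|
|cheese    read|
|segment       |
|evening  brick|
|all      house|
|orchestra     |
|brown   python|
|tomato journey|
|lightbulb end |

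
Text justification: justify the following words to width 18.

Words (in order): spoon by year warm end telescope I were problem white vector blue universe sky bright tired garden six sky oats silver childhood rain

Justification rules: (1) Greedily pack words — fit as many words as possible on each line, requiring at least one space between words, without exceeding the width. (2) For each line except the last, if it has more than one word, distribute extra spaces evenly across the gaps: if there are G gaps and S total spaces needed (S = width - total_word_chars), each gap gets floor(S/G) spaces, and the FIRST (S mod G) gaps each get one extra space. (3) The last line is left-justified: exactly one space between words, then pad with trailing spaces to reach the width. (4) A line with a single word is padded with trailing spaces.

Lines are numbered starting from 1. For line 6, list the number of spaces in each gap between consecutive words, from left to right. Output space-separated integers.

Answer: 7

Derivation:
Line 1: ['spoon', 'by', 'year', 'warm'] (min_width=18, slack=0)
Line 2: ['end', 'telescope', 'I'] (min_width=15, slack=3)
Line 3: ['were', 'problem', 'white'] (min_width=18, slack=0)
Line 4: ['vector', 'blue'] (min_width=11, slack=7)
Line 5: ['universe', 'sky'] (min_width=12, slack=6)
Line 6: ['bright', 'tired'] (min_width=12, slack=6)
Line 7: ['garden', 'six', 'sky'] (min_width=14, slack=4)
Line 8: ['oats', 'silver'] (min_width=11, slack=7)
Line 9: ['childhood', 'rain'] (min_width=14, slack=4)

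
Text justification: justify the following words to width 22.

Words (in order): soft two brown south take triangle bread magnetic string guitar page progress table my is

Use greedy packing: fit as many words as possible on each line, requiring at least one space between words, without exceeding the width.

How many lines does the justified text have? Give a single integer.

Answer: 5

Derivation:
Line 1: ['soft', 'two', 'brown', 'south'] (min_width=20, slack=2)
Line 2: ['take', 'triangle', 'bread'] (min_width=19, slack=3)
Line 3: ['magnetic', 'string', 'guitar'] (min_width=22, slack=0)
Line 4: ['page', 'progress', 'table', 'my'] (min_width=22, slack=0)
Line 5: ['is'] (min_width=2, slack=20)
Total lines: 5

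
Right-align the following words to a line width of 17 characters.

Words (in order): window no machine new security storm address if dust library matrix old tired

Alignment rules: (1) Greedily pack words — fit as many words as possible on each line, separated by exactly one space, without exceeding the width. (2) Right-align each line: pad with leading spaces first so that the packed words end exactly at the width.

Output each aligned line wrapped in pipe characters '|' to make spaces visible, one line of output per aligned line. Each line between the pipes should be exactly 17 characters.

Answer: |window no machine|
|     new security|
| storm address if|
|     dust library|
| matrix old tired|

Derivation:
Line 1: ['window', 'no', 'machine'] (min_width=17, slack=0)
Line 2: ['new', 'security'] (min_width=12, slack=5)
Line 3: ['storm', 'address', 'if'] (min_width=16, slack=1)
Line 4: ['dust', 'library'] (min_width=12, slack=5)
Line 5: ['matrix', 'old', 'tired'] (min_width=16, slack=1)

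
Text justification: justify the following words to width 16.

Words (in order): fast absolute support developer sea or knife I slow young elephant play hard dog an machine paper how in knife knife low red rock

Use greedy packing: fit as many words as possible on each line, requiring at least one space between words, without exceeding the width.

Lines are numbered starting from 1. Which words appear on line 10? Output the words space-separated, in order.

Line 1: ['fast', 'absolute'] (min_width=13, slack=3)
Line 2: ['support'] (min_width=7, slack=9)
Line 3: ['developer', 'sea', 'or'] (min_width=16, slack=0)
Line 4: ['knife', 'I', 'slow'] (min_width=12, slack=4)
Line 5: ['young', 'elephant'] (min_width=14, slack=2)
Line 6: ['play', 'hard', 'dog', 'an'] (min_width=16, slack=0)
Line 7: ['machine', 'paper'] (min_width=13, slack=3)
Line 8: ['how', 'in', 'knife'] (min_width=12, slack=4)
Line 9: ['knife', 'low', 'red'] (min_width=13, slack=3)
Line 10: ['rock'] (min_width=4, slack=12)

Answer: rock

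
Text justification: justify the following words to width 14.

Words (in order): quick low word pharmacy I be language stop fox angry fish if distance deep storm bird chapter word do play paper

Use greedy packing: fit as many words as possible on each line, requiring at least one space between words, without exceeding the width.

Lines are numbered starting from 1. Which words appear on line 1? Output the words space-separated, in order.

Line 1: ['quick', 'low', 'word'] (min_width=14, slack=0)
Line 2: ['pharmacy', 'I', 'be'] (min_width=13, slack=1)
Line 3: ['language', 'stop'] (min_width=13, slack=1)
Line 4: ['fox', 'angry', 'fish'] (min_width=14, slack=0)
Line 5: ['if', 'distance'] (min_width=11, slack=3)
Line 6: ['deep', 'storm'] (min_width=10, slack=4)
Line 7: ['bird', 'chapter'] (min_width=12, slack=2)
Line 8: ['word', 'do', 'play'] (min_width=12, slack=2)
Line 9: ['paper'] (min_width=5, slack=9)

Answer: quick low word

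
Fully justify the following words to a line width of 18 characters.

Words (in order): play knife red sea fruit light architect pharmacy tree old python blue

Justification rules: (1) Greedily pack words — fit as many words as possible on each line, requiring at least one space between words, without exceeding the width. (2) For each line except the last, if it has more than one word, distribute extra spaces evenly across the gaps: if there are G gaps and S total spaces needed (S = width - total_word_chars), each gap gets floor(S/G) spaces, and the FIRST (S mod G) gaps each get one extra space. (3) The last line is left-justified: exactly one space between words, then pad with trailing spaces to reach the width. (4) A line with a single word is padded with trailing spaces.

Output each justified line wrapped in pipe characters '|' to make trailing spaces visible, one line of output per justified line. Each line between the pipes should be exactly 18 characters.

Answer: |play knife red sea|
|fruit        light|
|architect pharmacy|
|tree   old  python|
|blue              |

Derivation:
Line 1: ['play', 'knife', 'red', 'sea'] (min_width=18, slack=0)
Line 2: ['fruit', 'light'] (min_width=11, slack=7)
Line 3: ['architect', 'pharmacy'] (min_width=18, slack=0)
Line 4: ['tree', 'old', 'python'] (min_width=15, slack=3)
Line 5: ['blue'] (min_width=4, slack=14)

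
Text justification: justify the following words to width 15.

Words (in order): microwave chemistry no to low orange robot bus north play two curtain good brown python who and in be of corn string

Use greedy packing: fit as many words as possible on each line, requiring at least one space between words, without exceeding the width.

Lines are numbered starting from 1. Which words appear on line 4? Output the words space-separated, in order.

Answer: robot bus north

Derivation:
Line 1: ['microwave'] (min_width=9, slack=6)
Line 2: ['chemistry', 'no', 'to'] (min_width=15, slack=0)
Line 3: ['low', 'orange'] (min_width=10, slack=5)
Line 4: ['robot', 'bus', 'north'] (min_width=15, slack=0)
Line 5: ['play', 'two'] (min_width=8, slack=7)
Line 6: ['curtain', 'good'] (min_width=12, slack=3)
Line 7: ['brown', 'python'] (min_width=12, slack=3)
Line 8: ['who', 'and', 'in', 'be'] (min_width=13, slack=2)
Line 9: ['of', 'corn', 'string'] (min_width=14, slack=1)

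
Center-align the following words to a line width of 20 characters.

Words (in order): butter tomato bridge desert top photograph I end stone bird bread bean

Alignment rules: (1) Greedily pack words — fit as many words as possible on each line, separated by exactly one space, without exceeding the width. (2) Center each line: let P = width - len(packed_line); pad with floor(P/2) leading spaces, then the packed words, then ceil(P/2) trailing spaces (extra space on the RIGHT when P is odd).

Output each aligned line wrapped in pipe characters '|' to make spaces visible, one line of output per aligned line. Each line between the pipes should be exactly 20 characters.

Answer: |butter tomato bridge|
|     desert top     |
|  photograph I end  |
|  stone bird bread  |
|        bean        |

Derivation:
Line 1: ['butter', 'tomato', 'bridge'] (min_width=20, slack=0)
Line 2: ['desert', 'top'] (min_width=10, slack=10)
Line 3: ['photograph', 'I', 'end'] (min_width=16, slack=4)
Line 4: ['stone', 'bird', 'bread'] (min_width=16, slack=4)
Line 5: ['bean'] (min_width=4, slack=16)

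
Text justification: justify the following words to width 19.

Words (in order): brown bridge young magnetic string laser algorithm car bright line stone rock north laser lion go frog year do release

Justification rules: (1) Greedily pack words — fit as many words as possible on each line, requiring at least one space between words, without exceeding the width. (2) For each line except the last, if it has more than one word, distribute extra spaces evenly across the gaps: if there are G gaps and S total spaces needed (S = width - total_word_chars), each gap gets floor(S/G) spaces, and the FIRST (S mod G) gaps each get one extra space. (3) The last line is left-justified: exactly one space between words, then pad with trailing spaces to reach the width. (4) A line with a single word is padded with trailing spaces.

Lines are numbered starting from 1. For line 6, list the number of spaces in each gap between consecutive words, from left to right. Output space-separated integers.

Line 1: ['brown', 'bridge', 'young'] (min_width=18, slack=1)
Line 2: ['magnetic', 'string'] (min_width=15, slack=4)
Line 3: ['laser', 'algorithm', 'car'] (min_width=19, slack=0)
Line 4: ['bright', 'line', 'stone'] (min_width=17, slack=2)
Line 5: ['rock', 'north', 'laser'] (min_width=16, slack=3)
Line 6: ['lion', 'go', 'frog', 'year'] (min_width=17, slack=2)
Line 7: ['do', 'release'] (min_width=10, slack=9)

Answer: 2 2 1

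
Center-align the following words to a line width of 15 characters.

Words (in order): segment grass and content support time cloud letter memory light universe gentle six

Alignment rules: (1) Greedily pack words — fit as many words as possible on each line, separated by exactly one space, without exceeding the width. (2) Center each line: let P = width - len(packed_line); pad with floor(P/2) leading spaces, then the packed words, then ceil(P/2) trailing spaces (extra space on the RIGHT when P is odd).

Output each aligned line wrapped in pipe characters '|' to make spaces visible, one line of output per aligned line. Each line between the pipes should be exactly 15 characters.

Line 1: ['segment', 'grass'] (min_width=13, slack=2)
Line 2: ['and', 'content'] (min_width=11, slack=4)
Line 3: ['support', 'time'] (min_width=12, slack=3)
Line 4: ['cloud', 'letter'] (min_width=12, slack=3)
Line 5: ['memory', 'light'] (min_width=12, slack=3)
Line 6: ['universe', 'gentle'] (min_width=15, slack=0)
Line 7: ['six'] (min_width=3, slack=12)

Answer: | segment grass |
|  and content  |
| support time  |
| cloud letter  |
| memory light  |
|universe gentle|
|      six      |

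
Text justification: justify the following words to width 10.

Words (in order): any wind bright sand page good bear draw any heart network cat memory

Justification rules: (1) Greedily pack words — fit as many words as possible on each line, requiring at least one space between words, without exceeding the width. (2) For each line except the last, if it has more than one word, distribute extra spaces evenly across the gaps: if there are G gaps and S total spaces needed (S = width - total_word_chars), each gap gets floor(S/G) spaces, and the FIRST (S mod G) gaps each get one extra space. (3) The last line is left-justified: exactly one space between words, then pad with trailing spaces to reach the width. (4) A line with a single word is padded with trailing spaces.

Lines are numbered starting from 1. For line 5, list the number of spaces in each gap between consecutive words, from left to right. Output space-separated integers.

Answer: 3

Derivation:
Line 1: ['any', 'wind'] (min_width=8, slack=2)
Line 2: ['bright'] (min_width=6, slack=4)
Line 3: ['sand', 'page'] (min_width=9, slack=1)
Line 4: ['good', 'bear'] (min_width=9, slack=1)
Line 5: ['draw', 'any'] (min_width=8, slack=2)
Line 6: ['heart'] (min_width=5, slack=5)
Line 7: ['network'] (min_width=7, slack=3)
Line 8: ['cat', 'memory'] (min_width=10, slack=0)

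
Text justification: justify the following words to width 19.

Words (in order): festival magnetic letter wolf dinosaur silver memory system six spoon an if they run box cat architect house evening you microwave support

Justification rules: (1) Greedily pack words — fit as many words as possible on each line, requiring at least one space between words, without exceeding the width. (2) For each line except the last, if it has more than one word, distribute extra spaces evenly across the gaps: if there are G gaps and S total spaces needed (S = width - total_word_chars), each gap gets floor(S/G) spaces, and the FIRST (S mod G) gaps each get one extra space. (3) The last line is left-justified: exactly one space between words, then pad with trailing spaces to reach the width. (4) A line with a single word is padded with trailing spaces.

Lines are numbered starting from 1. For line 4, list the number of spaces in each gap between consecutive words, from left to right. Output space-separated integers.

Line 1: ['festival', 'magnetic'] (min_width=17, slack=2)
Line 2: ['letter', 'wolf'] (min_width=11, slack=8)
Line 3: ['dinosaur', 'silver'] (min_width=15, slack=4)
Line 4: ['memory', 'system', 'six'] (min_width=17, slack=2)
Line 5: ['spoon', 'an', 'if', 'they'] (min_width=16, slack=3)
Line 6: ['run', 'box', 'cat'] (min_width=11, slack=8)
Line 7: ['architect', 'house'] (min_width=15, slack=4)
Line 8: ['evening', 'you'] (min_width=11, slack=8)
Line 9: ['microwave', 'support'] (min_width=17, slack=2)

Answer: 2 2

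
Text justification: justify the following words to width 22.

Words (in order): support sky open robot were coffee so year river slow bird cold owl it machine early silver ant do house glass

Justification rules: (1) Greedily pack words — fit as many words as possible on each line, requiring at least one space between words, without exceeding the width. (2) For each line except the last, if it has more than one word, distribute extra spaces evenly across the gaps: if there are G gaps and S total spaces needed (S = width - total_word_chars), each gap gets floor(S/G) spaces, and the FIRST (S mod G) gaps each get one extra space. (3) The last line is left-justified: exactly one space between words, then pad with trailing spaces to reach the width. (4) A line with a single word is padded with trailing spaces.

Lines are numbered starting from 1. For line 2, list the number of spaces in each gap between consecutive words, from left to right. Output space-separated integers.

Answer: 2 2 2

Derivation:
Line 1: ['support', 'sky', 'open', 'robot'] (min_width=22, slack=0)
Line 2: ['were', 'coffee', 'so', 'year'] (min_width=19, slack=3)
Line 3: ['river', 'slow', 'bird', 'cold'] (min_width=20, slack=2)
Line 4: ['owl', 'it', 'machine', 'early'] (min_width=20, slack=2)
Line 5: ['silver', 'ant', 'do', 'house'] (min_width=19, slack=3)
Line 6: ['glass'] (min_width=5, slack=17)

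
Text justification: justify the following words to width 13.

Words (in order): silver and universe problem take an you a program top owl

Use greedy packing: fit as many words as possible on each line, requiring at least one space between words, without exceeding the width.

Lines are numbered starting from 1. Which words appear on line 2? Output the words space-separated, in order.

Answer: universe

Derivation:
Line 1: ['silver', 'and'] (min_width=10, slack=3)
Line 2: ['universe'] (min_width=8, slack=5)
Line 3: ['problem', 'take'] (min_width=12, slack=1)
Line 4: ['an', 'you', 'a'] (min_width=8, slack=5)
Line 5: ['program', 'top'] (min_width=11, slack=2)
Line 6: ['owl'] (min_width=3, slack=10)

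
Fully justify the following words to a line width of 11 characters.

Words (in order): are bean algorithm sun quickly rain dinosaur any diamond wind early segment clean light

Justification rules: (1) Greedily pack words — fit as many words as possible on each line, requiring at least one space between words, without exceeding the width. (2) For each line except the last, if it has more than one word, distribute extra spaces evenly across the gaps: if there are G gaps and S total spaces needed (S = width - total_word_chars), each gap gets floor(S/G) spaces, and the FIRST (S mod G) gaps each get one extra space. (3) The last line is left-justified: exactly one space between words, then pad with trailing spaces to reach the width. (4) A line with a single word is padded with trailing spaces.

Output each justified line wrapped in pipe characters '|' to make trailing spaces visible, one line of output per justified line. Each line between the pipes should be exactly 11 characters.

Answer: |are    bean|
|algorithm  |
|sun quickly|
|rain       |
|dinosaur   |
|any diamond|
|wind  early|
|segment    |
|clean light|

Derivation:
Line 1: ['are', 'bean'] (min_width=8, slack=3)
Line 2: ['algorithm'] (min_width=9, slack=2)
Line 3: ['sun', 'quickly'] (min_width=11, slack=0)
Line 4: ['rain'] (min_width=4, slack=7)
Line 5: ['dinosaur'] (min_width=8, slack=3)
Line 6: ['any', 'diamond'] (min_width=11, slack=0)
Line 7: ['wind', 'early'] (min_width=10, slack=1)
Line 8: ['segment'] (min_width=7, slack=4)
Line 9: ['clean', 'light'] (min_width=11, slack=0)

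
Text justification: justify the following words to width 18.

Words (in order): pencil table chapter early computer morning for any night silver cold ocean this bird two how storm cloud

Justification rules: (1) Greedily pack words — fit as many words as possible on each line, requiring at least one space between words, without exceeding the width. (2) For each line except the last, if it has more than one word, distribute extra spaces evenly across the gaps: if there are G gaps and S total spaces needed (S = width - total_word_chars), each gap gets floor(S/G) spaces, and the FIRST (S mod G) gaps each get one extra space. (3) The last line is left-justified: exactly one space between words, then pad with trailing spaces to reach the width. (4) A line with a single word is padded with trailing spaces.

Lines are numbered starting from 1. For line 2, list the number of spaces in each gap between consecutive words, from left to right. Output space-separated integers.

Answer: 6

Derivation:
Line 1: ['pencil', 'table'] (min_width=12, slack=6)
Line 2: ['chapter', 'early'] (min_width=13, slack=5)
Line 3: ['computer', 'morning'] (min_width=16, slack=2)
Line 4: ['for', 'any', 'night'] (min_width=13, slack=5)
Line 5: ['silver', 'cold', 'ocean'] (min_width=17, slack=1)
Line 6: ['this', 'bird', 'two', 'how'] (min_width=17, slack=1)
Line 7: ['storm', 'cloud'] (min_width=11, slack=7)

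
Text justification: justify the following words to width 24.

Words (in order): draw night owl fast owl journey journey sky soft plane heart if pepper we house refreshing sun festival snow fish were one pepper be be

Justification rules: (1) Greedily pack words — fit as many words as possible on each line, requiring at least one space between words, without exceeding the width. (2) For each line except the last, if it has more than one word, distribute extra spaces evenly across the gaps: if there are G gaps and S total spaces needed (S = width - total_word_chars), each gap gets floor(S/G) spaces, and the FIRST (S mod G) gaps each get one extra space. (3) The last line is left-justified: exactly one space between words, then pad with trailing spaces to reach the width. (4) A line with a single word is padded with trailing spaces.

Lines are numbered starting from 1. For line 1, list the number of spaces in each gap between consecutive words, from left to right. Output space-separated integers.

Answer: 2 1 1 1

Derivation:
Line 1: ['draw', 'night', 'owl', 'fast', 'owl'] (min_width=23, slack=1)
Line 2: ['journey', 'journey', 'sky', 'soft'] (min_width=24, slack=0)
Line 3: ['plane', 'heart', 'if', 'pepper', 'we'] (min_width=24, slack=0)
Line 4: ['house', 'refreshing', 'sun'] (min_width=20, slack=4)
Line 5: ['festival', 'snow', 'fish', 'were'] (min_width=23, slack=1)
Line 6: ['one', 'pepper', 'be', 'be'] (min_width=16, slack=8)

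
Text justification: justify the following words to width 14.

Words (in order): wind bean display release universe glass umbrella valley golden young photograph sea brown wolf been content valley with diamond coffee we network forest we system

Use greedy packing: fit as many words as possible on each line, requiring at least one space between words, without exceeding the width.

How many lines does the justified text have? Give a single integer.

Line 1: ['wind', 'bean'] (min_width=9, slack=5)
Line 2: ['display'] (min_width=7, slack=7)
Line 3: ['release'] (min_width=7, slack=7)
Line 4: ['universe', 'glass'] (min_width=14, slack=0)
Line 5: ['umbrella'] (min_width=8, slack=6)
Line 6: ['valley', 'golden'] (min_width=13, slack=1)
Line 7: ['young'] (min_width=5, slack=9)
Line 8: ['photograph', 'sea'] (min_width=14, slack=0)
Line 9: ['brown', 'wolf'] (min_width=10, slack=4)
Line 10: ['been', 'content'] (min_width=12, slack=2)
Line 11: ['valley', 'with'] (min_width=11, slack=3)
Line 12: ['diamond', 'coffee'] (min_width=14, slack=0)
Line 13: ['we', 'network'] (min_width=10, slack=4)
Line 14: ['forest', 'we'] (min_width=9, slack=5)
Line 15: ['system'] (min_width=6, slack=8)
Total lines: 15

Answer: 15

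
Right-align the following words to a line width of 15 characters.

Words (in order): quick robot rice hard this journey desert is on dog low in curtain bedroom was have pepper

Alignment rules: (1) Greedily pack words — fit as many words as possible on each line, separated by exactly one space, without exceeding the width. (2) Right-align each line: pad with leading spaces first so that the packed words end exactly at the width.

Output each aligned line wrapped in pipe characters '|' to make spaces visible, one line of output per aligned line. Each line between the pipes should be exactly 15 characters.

Line 1: ['quick', 'robot'] (min_width=11, slack=4)
Line 2: ['rice', 'hard', 'this'] (min_width=14, slack=1)
Line 3: ['journey', 'desert'] (min_width=14, slack=1)
Line 4: ['is', 'on', 'dog', 'low'] (min_width=13, slack=2)
Line 5: ['in', 'curtain'] (min_width=10, slack=5)
Line 6: ['bedroom', 'was'] (min_width=11, slack=4)
Line 7: ['have', 'pepper'] (min_width=11, slack=4)

Answer: |    quick robot|
| rice hard this|
| journey desert|
|  is on dog low|
|     in curtain|
|    bedroom was|
|    have pepper|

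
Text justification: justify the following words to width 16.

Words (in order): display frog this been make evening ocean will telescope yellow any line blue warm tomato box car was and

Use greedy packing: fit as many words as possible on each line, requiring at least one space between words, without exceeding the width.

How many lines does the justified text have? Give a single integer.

Answer: 7

Derivation:
Line 1: ['display', 'frog'] (min_width=12, slack=4)
Line 2: ['this', 'been', 'make'] (min_width=14, slack=2)
Line 3: ['evening', 'ocean'] (min_width=13, slack=3)
Line 4: ['will', 'telescope'] (min_width=14, slack=2)
Line 5: ['yellow', 'any', 'line'] (min_width=15, slack=1)
Line 6: ['blue', 'warm', 'tomato'] (min_width=16, slack=0)
Line 7: ['box', 'car', 'was', 'and'] (min_width=15, slack=1)
Total lines: 7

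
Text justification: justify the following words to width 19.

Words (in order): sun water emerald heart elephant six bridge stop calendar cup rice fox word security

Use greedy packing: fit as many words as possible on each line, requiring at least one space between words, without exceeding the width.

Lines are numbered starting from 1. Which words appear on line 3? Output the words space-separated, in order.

Answer: bridge stop

Derivation:
Line 1: ['sun', 'water', 'emerald'] (min_width=17, slack=2)
Line 2: ['heart', 'elephant', 'six'] (min_width=18, slack=1)
Line 3: ['bridge', 'stop'] (min_width=11, slack=8)
Line 4: ['calendar', 'cup', 'rice'] (min_width=17, slack=2)
Line 5: ['fox', 'word', 'security'] (min_width=17, slack=2)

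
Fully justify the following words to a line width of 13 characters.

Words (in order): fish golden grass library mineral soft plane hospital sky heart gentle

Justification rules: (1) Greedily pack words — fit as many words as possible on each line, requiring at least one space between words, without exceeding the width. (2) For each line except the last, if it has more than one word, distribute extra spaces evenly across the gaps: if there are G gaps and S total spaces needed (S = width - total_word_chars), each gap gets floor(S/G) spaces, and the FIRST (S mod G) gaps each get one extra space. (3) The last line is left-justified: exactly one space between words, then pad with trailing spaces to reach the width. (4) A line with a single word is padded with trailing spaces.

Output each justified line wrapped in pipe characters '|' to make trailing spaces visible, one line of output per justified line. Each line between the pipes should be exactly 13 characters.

Answer: |fish   golden|
|grass library|
|mineral  soft|
|plane        |
|hospital  sky|
|heart gentle |

Derivation:
Line 1: ['fish', 'golden'] (min_width=11, slack=2)
Line 2: ['grass', 'library'] (min_width=13, slack=0)
Line 3: ['mineral', 'soft'] (min_width=12, slack=1)
Line 4: ['plane'] (min_width=5, slack=8)
Line 5: ['hospital', 'sky'] (min_width=12, slack=1)
Line 6: ['heart', 'gentle'] (min_width=12, slack=1)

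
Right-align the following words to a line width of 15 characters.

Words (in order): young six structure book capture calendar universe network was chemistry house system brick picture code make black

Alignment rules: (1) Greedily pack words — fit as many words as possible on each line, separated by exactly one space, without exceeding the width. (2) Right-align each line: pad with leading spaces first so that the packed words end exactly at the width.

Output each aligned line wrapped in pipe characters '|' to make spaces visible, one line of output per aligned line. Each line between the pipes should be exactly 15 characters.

Answer: |      young six|
| structure book|
|        capture|
|       calendar|
|       universe|
|    network was|
|chemistry house|
|   system brick|
|   picture code|
|     make black|

Derivation:
Line 1: ['young', 'six'] (min_width=9, slack=6)
Line 2: ['structure', 'book'] (min_width=14, slack=1)
Line 3: ['capture'] (min_width=7, slack=8)
Line 4: ['calendar'] (min_width=8, slack=7)
Line 5: ['universe'] (min_width=8, slack=7)
Line 6: ['network', 'was'] (min_width=11, slack=4)
Line 7: ['chemistry', 'house'] (min_width=15, slack=0)
Line 8: ['system', 'brick'] (min_width=12, slack=3)
Line 9: ['picture', 'code'] (min_width=12, slack=3)
Line 10: ['make', 'black'] (min_width=10, slack=5)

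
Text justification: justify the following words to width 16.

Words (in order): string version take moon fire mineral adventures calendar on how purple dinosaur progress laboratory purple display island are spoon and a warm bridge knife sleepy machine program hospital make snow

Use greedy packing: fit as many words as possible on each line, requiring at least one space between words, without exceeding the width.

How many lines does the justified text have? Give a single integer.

Line 1: ['string', 'version'] (min_width=14, slack=2)
Line 2: ['take', 'moon', 'fire'] (min_width=14, slack=2)
Line 3: ['mineral'] (min_width=7, slack=9)
Line 4: ['adventures'] (min_width=10, slack=6)
Line 5: ['calendar', 'on', 'how'] (min_width=15, slack=1)
Line 6: ['purple', 'dinosaur'] (min_width=15, slack=1)
Line 7: ['progress'] (min_width=8, slack=8)
Line 8: ['laboratory'] (min_width=10, slack=6)
Line 9: ['purple', 'display'] (min_width=14, slack=2)
Line 10: ['island', 'are', 'spoon'] (min_width=16, slack=0)
Line 11: ['and', 'a', 'warm'] (min_width=10, slack=6)
Line 12: ['bridge', 'knife'] (min_width=12, slack=4)
Line 13: ['sleepy', 'machine'] (min_width=14, slack=2)
Line 14: ['program', 'hospital'] (min_width=16, slack=0)
Line 15: ['make', 'snow'] (min_width=9, slack=7)
Total lines: 15

Answer: 15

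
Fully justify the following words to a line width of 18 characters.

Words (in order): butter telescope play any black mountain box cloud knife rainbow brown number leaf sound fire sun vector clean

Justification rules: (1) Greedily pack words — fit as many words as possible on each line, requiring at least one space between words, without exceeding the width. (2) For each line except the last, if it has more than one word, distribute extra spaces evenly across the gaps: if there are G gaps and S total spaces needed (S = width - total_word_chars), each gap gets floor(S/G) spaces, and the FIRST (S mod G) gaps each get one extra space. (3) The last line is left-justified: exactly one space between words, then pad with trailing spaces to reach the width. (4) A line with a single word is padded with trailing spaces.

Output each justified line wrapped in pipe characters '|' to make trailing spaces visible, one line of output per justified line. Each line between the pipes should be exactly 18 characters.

Line 1: ['butter', 'telescope'] (min_width=16, slack=2)
Line 2: ['play', 'any', 'black'] (min_width=14, slack=4)
Line 3: ['mountain', 'box', 'cloud'] (min_width=18, slack=0)
Line 4: ['knife', 'rainbow'] (min_width=13, slack=5)
Line 5: ['brown', 'number', 'leaf'] (min_width=17, slack=1)
Line 6: ['sound', 'fire', 'sun'] (min_width=14, slack=4)
Line 7: ['vector', 'clean'] (min_width=12, slack=6)

Answer: |butter   telescope|
|play   any   black|
|mountain box cloud|
|knife      rainbow|
|brown  number leaf|
|sound   fire   sun|
|vector clean      |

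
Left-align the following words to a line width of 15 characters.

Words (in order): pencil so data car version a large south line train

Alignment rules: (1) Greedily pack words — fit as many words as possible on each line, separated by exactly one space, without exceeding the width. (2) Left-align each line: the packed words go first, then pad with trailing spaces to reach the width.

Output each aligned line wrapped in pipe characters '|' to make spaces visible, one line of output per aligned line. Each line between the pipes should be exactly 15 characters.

Line 1: ['pencil', 'so', 'data'] (min_width=14, slack=1)
Line 2: ['car', 'version', 'a'] (min_width=13, slack=2)
Line 3: ['large', 'south'] (min_width=11, slack=4)
Line 4: ['line', 'train'] (min_width=10, slack=5)

Answer: |pencil so data |
|car version a  |
|large south    |
|line train     |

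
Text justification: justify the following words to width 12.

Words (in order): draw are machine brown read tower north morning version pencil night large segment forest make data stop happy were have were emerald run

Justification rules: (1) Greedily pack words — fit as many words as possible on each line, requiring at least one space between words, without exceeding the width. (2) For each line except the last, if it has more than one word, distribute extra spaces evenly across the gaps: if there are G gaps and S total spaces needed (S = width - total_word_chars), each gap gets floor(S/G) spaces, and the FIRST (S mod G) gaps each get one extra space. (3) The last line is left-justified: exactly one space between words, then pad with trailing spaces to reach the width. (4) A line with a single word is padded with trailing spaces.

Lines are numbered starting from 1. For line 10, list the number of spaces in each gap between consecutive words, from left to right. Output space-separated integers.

Line 1: ['draw', 'are'] (min_width=8, slack=4)
Line 2: ['machine'] (min_width=7, slack=5)
Line 3: ['brown', 'read'] (min_width=10, slack=2)
Line 4: ['tower', 'north'] (min_width=11, slack=1)
Line 5: ['morning'] (min_width=7, slack=5)
Line 6: ['version'] (min_width=7, slack=5)
Line 7: ['pencil', 'night'] (min_width=12, slack=0)
Line 8: ['large'] (min_width=5, slack=7)
Line 9: ['segment'] (min_width=7, slack=5)
Line 10: ['forest', 'make'] (min_width=11, slack=1)
Line 11: ['data', 'stop'] (min_width=9, slack=3)
Line 12: ['happy', 'were'] (min_width=10, slack=2)
Line 13: ['have', 'were'] (min_width=9, slack=3)
Line 14: ['emerald', 'run'] (min_width=11, slack=1)

Answer: 2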